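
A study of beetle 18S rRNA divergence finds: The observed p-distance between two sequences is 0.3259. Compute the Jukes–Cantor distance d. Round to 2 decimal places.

d = −(3/4) ln(1 − 4p/3) = −0.75 ln(1 − 0.434533) = −0.75 ln(0.565467)
  = −0.75 × (-0.570103) = 0.427577 substitutions/site.

0.43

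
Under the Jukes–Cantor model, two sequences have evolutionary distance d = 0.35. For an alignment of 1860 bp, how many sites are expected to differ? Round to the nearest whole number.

520

Invert JC69: p = (3/4)(1 − e^(−4d/3)) = 0.75 × (1 − e^(-0.466667)) = 0.75 × (1 − 0.627089) = 0.279683.
Expected differing sites = pL ≈ 0.279683 × 1860 = 520.21038 ≈ 520.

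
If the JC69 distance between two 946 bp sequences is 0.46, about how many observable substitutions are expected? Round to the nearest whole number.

Invert JC69: p = (3/4)(1 − e^(−4d/3)) = 0.75 × (1 − e^(-0.613333)) = 0.75 × (1 − 0.541543) = 0.343843.
Expected differing sites = pL ≈ 0.343843 × 946 = 325.275478 ≈ 325.

325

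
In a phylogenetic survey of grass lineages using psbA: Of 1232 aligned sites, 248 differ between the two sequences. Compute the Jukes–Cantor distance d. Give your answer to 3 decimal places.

p = 248/1232 ≈ 0.201299.
d = −(3/4) ln(1 − 4p/3) = −0.75 ln(1 − 0.268399) = −0.75 ln(0.731601)
  = −0.75 × (-0.312520) = 0.234390 substitutions/site.

0.234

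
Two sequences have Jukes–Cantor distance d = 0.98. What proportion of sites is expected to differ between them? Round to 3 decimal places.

p = (3/4)(1 − e^(−4d/3)) = 0.75 × (1 − e^(-1.306667)) = 0.75 × (1 − 0.270721) = 0.546959.

0.547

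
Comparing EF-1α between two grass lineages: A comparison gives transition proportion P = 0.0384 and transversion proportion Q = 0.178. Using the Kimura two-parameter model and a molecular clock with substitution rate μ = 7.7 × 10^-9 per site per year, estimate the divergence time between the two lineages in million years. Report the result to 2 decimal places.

16.69

Under the Kimura two-parameter model, d = −½ ln(1 − 2P − Q) − ¼ ln(1 − 2Q).
1 − 2P − Q = 0.7452, giving −½ ln(0.7452) = 0.147051.
1 − 2Q = 0.644, giving −¼ ln(0.644) = 0.110014.
d = 0.147051 + 0.110014 = 0.257065.
Under a molecular clock d = 2μt, so t = d/(2μ) = 0.257065 / (2 × 7.7 × 10^-9) = 16.69 million years.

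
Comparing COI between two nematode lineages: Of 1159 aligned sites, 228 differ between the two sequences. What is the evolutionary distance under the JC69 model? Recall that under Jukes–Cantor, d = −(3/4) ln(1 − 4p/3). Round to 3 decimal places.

p = 228/1159 ≈ 0.196721.
d = −(3/4) ln(1 − 4p/3) = −0.75 ln(1 − 0.262295) = −0.75 ln(0.737705)
  = −0.75 × (-0.304211) = 0.228158 substitutions/site.

0.228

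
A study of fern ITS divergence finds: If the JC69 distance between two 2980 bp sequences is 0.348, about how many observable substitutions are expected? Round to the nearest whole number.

830

Invert JC69: p = (3/4)(1 − e^(−4d/3)) = 0.75 × (1 − e^(-0.464)) = 0.75 × (1 − 0.628764) = 0.278427.
Expected differing sites = pL ≈ 0.278427 × 2980 = 829.71246 ≈ 830.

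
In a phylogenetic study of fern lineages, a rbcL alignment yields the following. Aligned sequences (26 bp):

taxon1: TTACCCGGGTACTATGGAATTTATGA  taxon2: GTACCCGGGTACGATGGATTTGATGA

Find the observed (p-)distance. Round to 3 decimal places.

0.154

The sequences differ at 4 of 26 positions (sites 1, 13, 19, 22).
p = 4/26 = 0.153846… ≈ 0.154 (to 3 d.p.).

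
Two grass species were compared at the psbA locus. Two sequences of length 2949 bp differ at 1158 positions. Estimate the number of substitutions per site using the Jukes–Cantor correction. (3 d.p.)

0.556

p = 1158/2949 ≈ 0.392675.
d = −(3/4) ln(1 − 4p/3) = −0.75 ln(1 − 0.523567) = −0.75 ln(0.476433)
  = −0.75 × (-0.741428) = 0.556071 substitutions/site.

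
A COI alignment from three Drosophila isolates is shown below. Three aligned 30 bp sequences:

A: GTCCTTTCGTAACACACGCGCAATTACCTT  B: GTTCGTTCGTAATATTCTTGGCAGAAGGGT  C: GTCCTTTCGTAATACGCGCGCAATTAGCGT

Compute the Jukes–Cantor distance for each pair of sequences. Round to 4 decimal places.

A–B: 14/30 sites differ → p ≈ 0.466667, d = −0.75 ln(1 − 0.622223) = 0.730088 ≈ 0.7301.
A–C: 4/30 sites differ → p ≈ 0.133333, d = −0.75 ln(1 − 0.177777) = 0.146808 ≈ 0.1468.
B–C: 11/30 sites differ → p ≈ 0.366667, d = −0.75 ln(1 − 0.488889) = 0.503376 ≈ 0.5034.

d(A,B) = 0.7301, d(A,C) = 0.1468, d(B,C) = 0.5034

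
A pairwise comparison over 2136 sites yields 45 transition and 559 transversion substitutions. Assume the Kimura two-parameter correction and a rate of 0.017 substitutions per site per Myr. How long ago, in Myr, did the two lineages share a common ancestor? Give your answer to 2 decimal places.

10.78

P = 45/2136 ≈ 0.021067 and Q = 559/2136 ≈ 0.261704.
Under the Kimura two-parameter model, d = −½ ln(1 − 2P − Q) − ¼ ln(1 − 2Q).
1 − 2P − Q = 0.696162, giving −½ ln(0.696162) = 0.181086.
1 − 2Q = 0.476592, giving −¼ ln(0.476592) = 0.185274.
d = 0.181086 + 0.185274 = 0.366360.
Under a molecular clock d = 2μt, so t = d/(2μ) = 0.366360 / (2 × 0.017) = 10.78 Myr.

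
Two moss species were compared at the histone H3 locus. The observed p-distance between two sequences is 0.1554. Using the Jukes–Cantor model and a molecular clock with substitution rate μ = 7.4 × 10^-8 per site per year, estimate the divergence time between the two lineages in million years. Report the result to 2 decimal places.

1.18

d = −(3/4) ln(1 − 4p/3) = −0.75 ln(1 − 0.2072) = −0.75 ln(0.7928)
  = −0.75 × (-0.232184) = 0.174138 substitutions/site.
Under a molecular clock d = 2μt, so t = d/(2μ) = 0.174138 / (2 × 7.4 × 10^-8) = 1.18 million years.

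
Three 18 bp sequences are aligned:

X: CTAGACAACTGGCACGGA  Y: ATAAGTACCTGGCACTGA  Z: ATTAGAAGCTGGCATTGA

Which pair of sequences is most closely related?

X–Y: 6/18 differ, p = 0.333, d = 0.441.
X–Z: 8/18 differ, p = 0.444, d = 0.673.
Y–Z: 4/18 differ, p = 0.222, d = 0.264.
The smallest distance is between Y and Z.

Y and Z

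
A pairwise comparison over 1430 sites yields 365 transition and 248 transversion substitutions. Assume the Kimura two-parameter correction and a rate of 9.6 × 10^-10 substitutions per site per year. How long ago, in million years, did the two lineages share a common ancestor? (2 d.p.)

P = 365/1430 ≈ 0.255245 and Q = 248/1430 ≈ 0.173427.
Under the Kimura two-parameter model, d = −½ ln(1 − 2P − Q) − ¼ ln(1 − 2Q).
1 − 2P − Q = 0.316083, giving −½ ln(0.316083) = 0.575875.
1 − 2Q = 0.653146, giving −¼ ln(0.653146) = 0.106489.
d = 0.575875 + 0.106489 = 0.682364.
Under a molecular clock d = 2μt, so t = d/(2μ) = 0.682364 / (2 × 9.6 × 10^-10) = 355.40 million years.

355.40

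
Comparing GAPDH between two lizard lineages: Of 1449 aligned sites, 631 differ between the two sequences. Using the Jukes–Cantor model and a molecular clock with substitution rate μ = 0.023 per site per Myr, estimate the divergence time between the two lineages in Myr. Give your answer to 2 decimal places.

p = 631/1449 ≈ 0.435473.
d = −(3/4) ln(1 − 4p/3) = −0.75 ln(1 − 0.580631) = −0.75 ln(0.419369)
  = −0.75 × (-0.869004) = 0.651753 substitutions/site.
Under a molecular clock d = 2μt, so t = d/(2μ) = 0.651753 / (2 × 0.023) = 14.17 Myr.

14.17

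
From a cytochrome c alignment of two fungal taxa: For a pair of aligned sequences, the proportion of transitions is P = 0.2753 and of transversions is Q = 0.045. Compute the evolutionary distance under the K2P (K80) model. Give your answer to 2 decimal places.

Under the Kimura two-parameter model, d = −½ ln(1 − 2P − Q) − ¼ ln(1 − 2Q).
1 − 2P − Q = 0.4044, giving −½ ln(0.4044) = 0.452675.
1 − 2Q = 0.91, giving −¼ ln(0.91) = 0.023578.
d = 0.452675 + 0.023578 = 0.476253.

0.48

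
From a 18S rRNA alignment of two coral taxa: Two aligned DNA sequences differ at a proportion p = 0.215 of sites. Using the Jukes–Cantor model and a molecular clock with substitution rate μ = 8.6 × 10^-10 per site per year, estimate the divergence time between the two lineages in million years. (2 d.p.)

147.30

d = −(3/4) ln(1 − 4p/3) = −0.75 ln(1 − 0.286667) = −0.75 ln(0.713333)
  = −0.75 × (-0.337807) = 0.253355 substitutions/site.
Under a molecular clock d = 2μt, so t = d/(2μ) = 0.253355 / (2 × 8.6 × 10^-10) = 147.30 million years.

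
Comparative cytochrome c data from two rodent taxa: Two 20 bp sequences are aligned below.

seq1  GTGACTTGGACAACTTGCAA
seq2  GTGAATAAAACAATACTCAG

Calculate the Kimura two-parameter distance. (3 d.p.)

Of 20 sites, 5 differences are transitions and 4 are transversions, so P = 5/20 = 0.25 and Q = 4/20 = 0.2.
Under the Kimura two-parameter model, d = −½ ln(1 − 2P − Q) − ¼ ln(1 − 2Q).
1 − 2P − Q = 0.3, giving −½ ln(0.3) = 0.601986.
1 − 2Q = 0.6, giving −¼ ln(0.6) = 0.127706.
d = 0.601986 + 0.127706 = 0.729692.

0.730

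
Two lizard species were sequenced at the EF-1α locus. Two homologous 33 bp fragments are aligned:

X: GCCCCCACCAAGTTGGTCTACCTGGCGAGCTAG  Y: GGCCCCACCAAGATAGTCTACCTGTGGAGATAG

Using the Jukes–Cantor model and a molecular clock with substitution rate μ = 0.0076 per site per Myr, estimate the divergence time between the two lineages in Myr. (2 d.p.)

13.70

The sequences differ at 6 of 33 sites (2, 13, 15, 25, 26, 30), so p = 6/33 ≈ 0.181818.
d = −(3/4) ln(1 − 4p/3) = −0.75 ln(1 − 0.242424) = −0.75 ln(0.757576)
  = −0.75 × (-0.277631) = 0.208223 substitutions/site.
Under a molecular clock d = 2μt, so t = d/(2μ) = 0.208223 / (2 × 0.0076) = 13.70 Myr.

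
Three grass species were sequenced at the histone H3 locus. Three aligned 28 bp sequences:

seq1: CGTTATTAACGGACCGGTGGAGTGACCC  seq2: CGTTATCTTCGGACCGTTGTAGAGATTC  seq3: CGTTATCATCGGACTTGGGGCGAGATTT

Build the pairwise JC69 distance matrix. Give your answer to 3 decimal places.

d(seq1,seq2) = 0.360, d(seq1,seq3) = 0.485, d(seq2,seq3) = 0.360

seq1–seq2: 8/28 sites differ → p ≈ 0.285714, d = −0.75 ln(1 − 0.380952) = 0.359679 ≈ 0.360.
seq1–seq3: 10/28 sites differ → p ≈ 0.357143, d = −0.75 ln(1 − 0.476191) = 0.484971 ≈ 0.485.
seq2–seq3: 8/28 sites differ → p ≈ 0.285714, d = −0.75 ln(1 − 0.380952) = 0.359679 ≈ 0.360.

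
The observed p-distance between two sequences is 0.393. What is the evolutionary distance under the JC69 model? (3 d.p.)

d = −(3/4) ln(1 − 4p/3) = −0.75 ln(1 − 0.524) = −0.75 ln(0.476)
  = −0.75 × (-0.742337) = 0.556753 substitutions/site.

0.557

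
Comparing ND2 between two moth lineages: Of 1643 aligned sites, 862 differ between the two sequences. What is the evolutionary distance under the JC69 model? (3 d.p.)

p = 862/1643 ≈ 0.52465.
d = −(3/4) ln(1 − 4p/3) = −0.75 ln(1 − 0.699533) = −0.75 ln(0.300467)
  = −0.75 × (-1.202417) = 0.901813 substitutions/site.

0.902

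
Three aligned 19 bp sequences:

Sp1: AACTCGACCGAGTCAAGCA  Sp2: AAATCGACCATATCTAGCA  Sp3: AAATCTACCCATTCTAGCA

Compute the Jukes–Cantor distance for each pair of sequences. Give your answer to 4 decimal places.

Sp1–Sp2: 5/19 sites differ → p ≈ 0.263158, d = −0.75 ln(1 − 0.350877) = 0.324100 ≈ 0.3241.
Sp1–Sp3: 5/19 sites differ → p ≈ 0.263158, d = −0.75 ln(1 − 0.350877) = 0.324100 ≈ 0.3241.
Sp2–Sp3: 4/19 sites differ → p ≈ 0.210526, d = −0.75 ln(1 − 0.280701) = 0.247109 ≈ 0.2471.

d(Sp1,Sp2) = 0.3241, d(Sp1,Sp3) = 0.3241, d(Sp2,Sp3) = 0.2471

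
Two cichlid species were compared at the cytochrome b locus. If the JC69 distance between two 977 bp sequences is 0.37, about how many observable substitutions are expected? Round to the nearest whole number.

285

Invert JC69: p = (3/4)(1 − e^(−4d/3)) = 0.75 × (1 − e^(-0.493333)) = 0.75 × (1 − 0.610588) = 0.292059.
Expected differing sites = pL ≈ 0.292059 × 977 = 285.341643 ≈ 285.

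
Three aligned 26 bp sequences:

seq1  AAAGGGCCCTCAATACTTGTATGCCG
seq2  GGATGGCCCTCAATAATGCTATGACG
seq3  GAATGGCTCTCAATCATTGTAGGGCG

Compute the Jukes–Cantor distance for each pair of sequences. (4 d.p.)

seq1–seq2: 7/26 sites differ → p ≈ 0.269231, d = −0.75 ln(1 − 0.358975) = 0.333515 ≈ 0.3335.
seq1–seq3: 7/26 sites differ → p ≈ 0.269231, d = −0.75 ln(1 − 0.358975) = 0.333515 ≈ 0.3335.
seq2–seq3: 7/26 sites differ → p ≈ 0.269231, d = −0.75 ln(1 − 0.358975) = 0.333515 ≈ 0.3335.

d(seq1,seq2) = 0.3335, d(seq1,seq3) = 0.3335, d(seq2,seq3) = 0.3335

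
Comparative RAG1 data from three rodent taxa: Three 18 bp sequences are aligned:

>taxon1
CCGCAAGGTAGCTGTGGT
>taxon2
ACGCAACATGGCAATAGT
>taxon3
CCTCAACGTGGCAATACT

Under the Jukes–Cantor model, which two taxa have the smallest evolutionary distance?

taxon2 and taxon3

taxon1–taxon2: 7/18 differ, p = 0.389, d = 0.548.
taxon1–taxon3: 7/18 differ, p = 0.389, d = 0.548.
taxon2–taxon3: 4/18 differ, p = 0.222, d = 0.264.
The smallest distance is between taxon2 and taxon3.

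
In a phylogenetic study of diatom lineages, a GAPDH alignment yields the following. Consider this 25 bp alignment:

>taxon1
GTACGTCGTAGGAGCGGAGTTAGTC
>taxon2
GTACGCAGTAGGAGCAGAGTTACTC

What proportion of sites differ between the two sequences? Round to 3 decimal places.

The sequences differ at 4 of 25 positions (sites 6, 7, 16, 23).
p = 4/25 = 0.160.

0.160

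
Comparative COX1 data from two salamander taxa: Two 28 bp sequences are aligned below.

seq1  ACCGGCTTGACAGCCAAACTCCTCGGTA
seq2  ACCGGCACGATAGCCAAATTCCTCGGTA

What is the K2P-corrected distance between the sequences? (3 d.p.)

Of 28 sites, 3 differences are transitions and 1 are transversions, so P = 3/28 ≈ 0.107143 and Q = 1/28 ≈ 0.035714.
Under the Kimura two-parameter model, d = −½ ln(1 − 2P − Q) − ¼ ln(1 − 2Q).
1 − 2P − Q = 0.75, giving −½ ln(0.75) = 0.143841.
1 − 2Q = 0.928572, giving −¼ ln(0.928572) = 0.018527.
d = 0.143841 + 0.018527 = 0.162368.

0.162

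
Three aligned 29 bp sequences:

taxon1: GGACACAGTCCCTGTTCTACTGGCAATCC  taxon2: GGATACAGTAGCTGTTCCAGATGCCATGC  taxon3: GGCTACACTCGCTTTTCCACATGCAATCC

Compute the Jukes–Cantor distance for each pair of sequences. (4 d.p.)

d(taxon1,taxon2) = 0.4006, d(taxon1,taxon3) = 0.3439, d(taxon2,taxon3) = 0.2913

taxon1–taxon2: 9/29 sites differ → p ≈ 0.310345, d = −0.75 ln(1 − 0.413793) = 0.400562 ≈ 0.4006.
taxon1–taxon3: 8/29 sites differ → p ≈ 0.275862, d = −0.75 ln(1 − 0.367816) = 0.343931 ≈ 0.3439.
taxon2–taxon3: 7/29 sites differ → p ≈ 0.241379, d = −0.75 ln(1 − 0.321839) = 0.291278 ≈ 0.2913.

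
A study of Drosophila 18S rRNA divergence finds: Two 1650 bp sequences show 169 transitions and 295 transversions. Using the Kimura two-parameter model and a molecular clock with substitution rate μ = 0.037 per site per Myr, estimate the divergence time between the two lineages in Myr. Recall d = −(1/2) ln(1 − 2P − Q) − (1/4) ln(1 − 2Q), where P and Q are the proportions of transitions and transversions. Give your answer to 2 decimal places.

P = 169/1650 ≈ 0.102424 and Q = 295/1650 ≈ 0.178788.
Under the Kimura two-parameter model, d = −½ ln(1 − 2P − Q) − ¼ ln(1 − 2Q).
1 − 2P − Q = 0.616364, giving −½ ln(0.616364) = 0.241959.
1 − 2Q = 0.642424, giving −¼ ln(0.642424) = 0.110627.
d = 0.241959 + 0.110627 = 0.352586.
Under a molecular clock d = 2μt, so t = d/(2μ) = 0.352586 / (2 × 0.037) = 4.76 Myr.

4.76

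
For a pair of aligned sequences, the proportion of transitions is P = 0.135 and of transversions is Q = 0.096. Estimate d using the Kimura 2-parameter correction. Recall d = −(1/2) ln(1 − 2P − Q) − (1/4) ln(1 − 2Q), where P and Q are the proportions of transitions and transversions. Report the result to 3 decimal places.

Under the Kimura two-parameter model, d = −½ ln(1 − 2P − Q) − ¼ ln(1 − 2Q).
1 − 2P − Q = 0.634, giving −½ ln(0.634) = 0.227853.
1 − 2Q = 0.808, giving −¼ ln(0.808) = 0.053298.
d = 0.227853 + 0.053298 = 0.281151.

0.281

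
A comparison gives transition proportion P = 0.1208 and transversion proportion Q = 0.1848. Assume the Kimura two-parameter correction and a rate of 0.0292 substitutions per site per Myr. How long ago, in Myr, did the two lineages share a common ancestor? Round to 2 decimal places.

Under the Kimura two-parameter model, d = −½ ln(1 − 2P − Q) − ¼ ln(1 − 2Q).
1 − 2P − Q = 0.5736, giving −½ ln(0.5736) = 0.277911.
1 − 2Q = 0.6304, giving −¼ ln(0.6304) = 0.115350.
d = 0.277911 + 0.115350 = 0.393261.
Under a molecular clock d = 2μt, so t = d/(2μ) = 0.393261 / (2 × 0.0292) = 6.73 Myr.

6.73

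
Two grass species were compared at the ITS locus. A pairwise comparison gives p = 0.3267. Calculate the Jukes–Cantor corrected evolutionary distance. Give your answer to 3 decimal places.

0.429

d = −(3/4) ln(1 − 4p/3) = −0.75 ln(1 − 0.4356) = −0.75 ln(0.5644)
  = −0.75 × (-0.571992) = 0.428994 substitutions/site.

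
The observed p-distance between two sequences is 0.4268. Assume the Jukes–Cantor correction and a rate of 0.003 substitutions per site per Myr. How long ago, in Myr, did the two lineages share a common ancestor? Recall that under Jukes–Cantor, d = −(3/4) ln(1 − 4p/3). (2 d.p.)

d = −(3/4) ln(1 − 4p/3) = −0.75 ln(1 − 0.569067) = −0.75 ln(0.430933)
  = −0.75 × (-0.841803) = 0.631352 substitutions/site.
Under a molecular clock d = 2μt, so t = d/(2μ) = 0.631352 / (2 × 0.003) = 105.23 Myr.

105.23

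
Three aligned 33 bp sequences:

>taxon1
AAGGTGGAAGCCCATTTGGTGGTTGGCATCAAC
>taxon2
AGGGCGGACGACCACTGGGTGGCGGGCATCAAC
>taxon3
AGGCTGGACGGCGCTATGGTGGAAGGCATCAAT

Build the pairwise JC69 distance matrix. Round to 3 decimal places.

taxon1–taxon2: 8/33 sites differ → p ≈ 0.242424, d = −0.75 ln(1 − 0.323232) = 0.292820 ≈ 0.293.
taxon1–taxon3: 10/33 sites differ → p ≈ 0.30303, d = −0.75 ln(1 − 0.40404) = 0.388186 ≈ 0.388.
taxon2–taxon3: 11/33 sites differ → p ≈ 0.333333, d = −0.75 ln(1 − 0.444444) = 0.440839 ≈ 0.441.

d(taxon1,taxon2) = 0.293, d(taxon1,taxon3) = 0.388, d(taxon2,taxon3) = 0.441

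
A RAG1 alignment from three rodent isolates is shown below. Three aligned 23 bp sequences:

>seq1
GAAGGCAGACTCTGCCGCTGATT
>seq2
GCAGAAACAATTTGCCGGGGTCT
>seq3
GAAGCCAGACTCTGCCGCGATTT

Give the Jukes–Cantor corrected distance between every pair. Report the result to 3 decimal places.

seq1–seq2: 10/23 sites differ → p ≈ 0.434783, d = −0.75 ln(1 − 0.579711) = 0.650110 ≈ 0.650.
seq1–seq3: 4/23 sites differ → p ≈ 0.173913, d = −0.75 ln(1 − 0.231884) = 0.197861 ≈ 0.198.
seq2–seq3: 9/23 sites differ → p ≈ 0.391304, d = −0.75 ln(1 − 0.521739) = 0.553199 ≈ 0.553.

d(seq1,seq2) = 0.650, d(seq1,seq3) = 0.198, d(seq2,seq3) = 0.553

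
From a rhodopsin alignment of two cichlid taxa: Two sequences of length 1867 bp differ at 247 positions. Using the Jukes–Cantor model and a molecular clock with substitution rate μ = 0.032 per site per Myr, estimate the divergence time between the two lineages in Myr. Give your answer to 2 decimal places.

p = 247/1867 ≈ 0.132298.
d = −(3/4) ln(1 − 4p/3) = −0.75 ln(1 − 0.176397) = −0.75 ln(0.823603)
  = −0.75 × (-0.194067) = 0.145550 substitutions/site.
Under a molecular clock d = 2μt, so t = d/(2μ) = 0.145550 / (2 × 0.032) = 2.27 Myr.

2.27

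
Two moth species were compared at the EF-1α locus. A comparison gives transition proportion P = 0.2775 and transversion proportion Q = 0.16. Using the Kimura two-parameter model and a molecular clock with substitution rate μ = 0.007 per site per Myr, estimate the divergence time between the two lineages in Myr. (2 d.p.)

51.72

Under the Kimura two-parameter model, d = −½ ln(1 − 2P − Q) − ¼ ln(1 − 2Q).
1 − 2P − Q = 0.285, giving −½ ln(0.285) = 0.627633.
1 − 2Q = 0.68, giving −¼ ln(0.68) = 0.096416.
d = 0.627633 + 0.096416 = 0.724049.
Under a molecular clock d = 2μt, so t = d/(2μ) = 0.724049 / (2 × 0.007) = 51.72 Myr.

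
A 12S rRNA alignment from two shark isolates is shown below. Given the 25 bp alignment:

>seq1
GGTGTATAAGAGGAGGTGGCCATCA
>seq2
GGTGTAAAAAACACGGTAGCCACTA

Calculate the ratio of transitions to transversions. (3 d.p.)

1.667

Transitions are A↔G and C↔T; transversions are all other mismatches.
Transitions: 5. Transversions: 3.
R = 5/3 = 1.666666… ≈ 1.667 (to 3 d.p.).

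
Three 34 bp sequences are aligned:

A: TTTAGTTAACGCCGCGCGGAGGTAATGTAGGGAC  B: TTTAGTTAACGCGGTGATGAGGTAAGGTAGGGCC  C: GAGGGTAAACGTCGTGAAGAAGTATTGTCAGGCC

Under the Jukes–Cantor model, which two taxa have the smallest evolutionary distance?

A–B: 6/34 differ, p = 0.176, d = 0.201.
A–C: 14/34 differ, p = 0.412, d = 0.597.
B–C: 13/34 differ, p = 0.382, d = 0.535.
The smallest distance is between A and B.

A and B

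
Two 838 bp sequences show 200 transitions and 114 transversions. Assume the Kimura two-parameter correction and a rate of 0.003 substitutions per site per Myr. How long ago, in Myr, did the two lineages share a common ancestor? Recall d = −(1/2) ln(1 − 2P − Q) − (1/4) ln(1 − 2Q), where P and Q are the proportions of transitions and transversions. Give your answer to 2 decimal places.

P = 200/838 ≈ 0.238663 and Q = 114/838 ≈ 0.136038.
Under the Kimura two-parameter model, d = −½ ln(1 − 2P − Q) − ¼ ln(1 − 2Q).
1 − 2P − Q = 0.386636, giving −½ ln(0.386636) = 0.475136.
1 − 2Q = 0.727924, giving −¼ ln(0.727924) = 0.079390.
d = 0.475136 + 0.079390 = 0.554526.
Under a molecular clock d = 2μt, so t = d/(2μ) = 0.554526 / (2 × 0.003) = 92.42 Myr.

92.42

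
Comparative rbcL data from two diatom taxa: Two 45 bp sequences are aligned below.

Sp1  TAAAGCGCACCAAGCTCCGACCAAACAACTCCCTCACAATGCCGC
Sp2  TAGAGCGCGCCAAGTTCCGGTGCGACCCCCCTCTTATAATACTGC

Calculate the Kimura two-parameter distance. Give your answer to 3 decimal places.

Of 45 sites, 12 differences are transitions and 4 are transversions, so P = 12/45 ≈ 0.266667 and Q = 4/45 ≈ 0.088889.
Under the Kimura two-parameter model, d = −½ ln(1 − 2P − Q) − ¼ ln(1 − 2Q).
1 − 2P − Q = 0.377777, giving −½ ln(0.377777) = 0.486726.
1 − 2Q = 0.822222, giving −¼ ln(0.822222) = 0.048936.
d = 0.486726 + 0.048936 = 0.535662.

0.536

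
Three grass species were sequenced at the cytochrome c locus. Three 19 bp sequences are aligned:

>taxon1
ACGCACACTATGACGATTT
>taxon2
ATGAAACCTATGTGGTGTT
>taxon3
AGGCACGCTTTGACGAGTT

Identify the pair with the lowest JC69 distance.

taxon1 and taxon3

taxon1–taxon2: 8/19 differ, p = 0.421, d = 0.618.
taxon1–taxon3: 4/19 differ, p = 0.211, d = 0.247.
taxon2–taxon3: 8/19 differ, p = 0.421, d = 0.618.
The smallest distance is between taxon1 and taxon3.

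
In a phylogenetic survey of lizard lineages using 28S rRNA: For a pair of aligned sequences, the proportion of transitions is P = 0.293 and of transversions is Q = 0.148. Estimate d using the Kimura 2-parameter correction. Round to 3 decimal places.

0.750

Under the Kimura two-parameter model, d = −½ ln(1 − 2P − Q) − ¼ ln(1 − 2Q).
1 − 2P − Q = 0.266, giving −½ ln(0.266) = 0.662129.
1 − 2Q = 0.704, giving −¼ ln(0.704) = 0.087744.
d = 0.662129 + 0.087744 = 0.749873.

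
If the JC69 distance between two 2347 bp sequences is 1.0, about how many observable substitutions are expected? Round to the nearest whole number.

1296

Invert JC69: p = (3/4)(1 − e^(−4d/3)) = 0.75 × (1 − e^(-1.333333)) = 0.75 × (1 − 0.263597) = 0.552302.
Expected differing sites = pL ≈ 0.552302 × 2347 = 1296.252794 ≈ 1296.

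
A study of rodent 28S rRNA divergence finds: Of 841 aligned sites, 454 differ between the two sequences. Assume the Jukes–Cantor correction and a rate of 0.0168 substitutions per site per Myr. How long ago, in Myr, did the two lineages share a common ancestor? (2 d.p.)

p = 454/841 ≈ 0.539834.
d = −(3/4) ln(1 − 4p/3) = −0.75 ln(1 − 0.719779) = −0.75 ln(0.280221)
  = −0.75 × (-1.272177) = 0.954133 substitutions/site.
Under a molecular clock d = 2μt, so t = d/(2μ) = 0.954133 / (2 × 0.0168) = 28.40 Myr.

28.40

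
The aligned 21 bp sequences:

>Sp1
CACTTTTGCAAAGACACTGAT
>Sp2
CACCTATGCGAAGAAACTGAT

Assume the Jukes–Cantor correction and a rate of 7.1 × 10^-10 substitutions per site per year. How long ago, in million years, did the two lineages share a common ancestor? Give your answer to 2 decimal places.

154.75

The sequences differ at 4 of 21 sites (4, 6, 10, 15), so p = 4/21 ≈ 0.190476.
d = −(3/4) ln(1 − 4p/3) = −0.75 ln(1 − 0.253968) = −0.75 ln(0.746032)
  = −0.75 × (-0.292987) = 0.219740 substitutions/site.
Under a molecular clock d = 2μt, so t = d/(2μ) = 0.219740 / (2 × 7.1 × 10^-10) = 154.75 million years.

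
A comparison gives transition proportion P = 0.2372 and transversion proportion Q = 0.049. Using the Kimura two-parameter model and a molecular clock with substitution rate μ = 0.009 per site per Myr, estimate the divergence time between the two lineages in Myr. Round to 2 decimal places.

22.02

Under the Kimura two-parameter model, d = −½ ln(1 − 2P − Q) − ¼ ln(1 − 2Q).
1 − 2P − Q = 0.4766, giving −½ ln(0.4766) = 0.370539.
1 − 2Q = 0.902, giving −¼ ln(0.902) = 0.025785.
d = 0.370539 + 0.025785 = 0.396324.
Under a molecular clock d = 2μt, so t = d/(2μ) = 0.396324 / (2 × 0.009) = 22.02 Myr.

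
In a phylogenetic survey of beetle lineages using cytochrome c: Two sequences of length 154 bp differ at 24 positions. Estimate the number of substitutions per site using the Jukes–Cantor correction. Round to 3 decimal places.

0.175

p = 24/154 ≈ 0.155844.
d = −(3/4) ln(1 − 4p/3) = −0.75 ln(1 − 0.207792) = −0.75 ln(0.792208)
  = −0.75 × (-0.232931) = 0.174698 substitutions/site.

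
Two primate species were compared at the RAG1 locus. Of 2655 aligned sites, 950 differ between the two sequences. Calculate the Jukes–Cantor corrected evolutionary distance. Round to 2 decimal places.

0.49

p = 950/2655 ≈ 0.357815.
d = −(3/4) ln(1 − 4p/3) = −0.75 ln(1 − 0.477087) = −0.75 ln(0.522913)
  = −0.75 × (-0.648340) = 0.486255 substitutions/site.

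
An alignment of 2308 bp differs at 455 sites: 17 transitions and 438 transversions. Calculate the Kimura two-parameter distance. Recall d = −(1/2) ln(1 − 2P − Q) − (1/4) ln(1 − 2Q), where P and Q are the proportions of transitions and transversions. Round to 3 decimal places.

P = 17/2308 ≈ 0.007366 and Q = 438/2308 ≈ 0.189775.
Under the Kimura two-parameter model, d = −½ ln(1 − 2P − Q) − ¼ ln(1 − 2Q).
1 − 2P − Q = 0.795493, giving −½ ln(0.795493) = 0.114397.
1 − 2Q = 0.62045, giving −¼ ln(0.62045) = 0.119328.
d = 0.114397 + 0.119328 = 0.233725.

0.234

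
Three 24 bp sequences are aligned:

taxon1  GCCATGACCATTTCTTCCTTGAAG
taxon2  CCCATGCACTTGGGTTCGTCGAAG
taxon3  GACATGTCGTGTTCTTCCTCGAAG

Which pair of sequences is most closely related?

taxon1–taxon2: 9/24 differ, p = 0.375, d = 0.520.
taxon1–taxon3: 6/24 differ, p = 0.250, d = 0.304.
taxon2–taxon3: 10/24 differ, p = 0.417, d = 0.608.
The smallest distance is between taxon1 and taxon3.

taxon1 and taxon3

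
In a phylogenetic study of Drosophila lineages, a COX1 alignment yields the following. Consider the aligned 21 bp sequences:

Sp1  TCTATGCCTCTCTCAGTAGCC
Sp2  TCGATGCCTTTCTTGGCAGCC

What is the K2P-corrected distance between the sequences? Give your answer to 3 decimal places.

0.305

Of 21 sites, 4 differences are transitions and 1 are transversions, so P = 4/21 ≈ 0.190476 and Q = 1/21 ≈ 0.047619.
Under the Kimura two-parameter model, d = −½ ln(1 − 2P − Q) − ¼ ln(1 − 2Q).
1 − 2P − Q = 0.571429, giving −½ ln(0.571429) = 0.279808.
1 − 2Q = 0.904762, giving −¼ ln(0.904762) = 0.025021.
d = 0.279808 + 0.025021 = 0.304829.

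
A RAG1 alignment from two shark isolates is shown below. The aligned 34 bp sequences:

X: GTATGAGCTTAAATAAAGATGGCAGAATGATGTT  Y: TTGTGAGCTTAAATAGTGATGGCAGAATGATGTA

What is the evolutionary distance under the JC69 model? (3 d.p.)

The sequences differ at 5 of 34 sites (1, 3, 16, 17, 34), so p = 5/34 ≈ 0.147059.
d = −(3/4) ln(1 − 4p/3) = −0.75 ln(1 − 0.196079) = −0.75 ln(0.803921)
  = −0.75 × (-0.218254) = 0.163691 substitutions/site.

0.164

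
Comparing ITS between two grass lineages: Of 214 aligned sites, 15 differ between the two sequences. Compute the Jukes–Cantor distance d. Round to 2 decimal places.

0.07

p = 15/214 ≈ 0.070093.
d = −(3/4) ln(1 − 4p/3) = −0.75 ln(1 − 0.093457) = −0.75 ln(0.906543)
  = −0.75 × (-0.098117) = 0.073588 substitutions/site.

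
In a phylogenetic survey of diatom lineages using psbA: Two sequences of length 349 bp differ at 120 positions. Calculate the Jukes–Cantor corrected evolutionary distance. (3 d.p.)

0.460

p = 120/349 ≈ 0.34384.
d = −(3/4) ln(1 − 4p/3) = −0.75 ln(1 − 0.458453) = −0.75 ln(0.541547)
  = −0.75 × (-0.613325) = 0.459994 substitutions/site.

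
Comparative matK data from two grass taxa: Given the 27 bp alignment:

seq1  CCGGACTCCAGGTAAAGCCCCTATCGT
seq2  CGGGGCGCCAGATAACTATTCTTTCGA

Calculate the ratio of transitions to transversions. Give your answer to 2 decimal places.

0.57

Transitions are A↔G and C↔T; transversions are all other mismatches.
Transitions: 4. Transversions: 7.
R = 4/7 = 0.571428… ≈ 0.57 (to 2 d.p.).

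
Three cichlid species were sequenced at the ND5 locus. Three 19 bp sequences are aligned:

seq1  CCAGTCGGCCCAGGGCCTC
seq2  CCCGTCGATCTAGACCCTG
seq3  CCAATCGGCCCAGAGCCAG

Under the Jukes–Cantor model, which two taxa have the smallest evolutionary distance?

seq1–seq2: 7/19 differ, p = 0.368, d = 0.507.
seq1–seq3: 4/19 differ, p = 0.211, d = 0.247.
seq2–seq3: 7/19 differ, p = 0.368, d = 0.507.
The smallest distance is between seq1 and seq3.

seq1 and seq3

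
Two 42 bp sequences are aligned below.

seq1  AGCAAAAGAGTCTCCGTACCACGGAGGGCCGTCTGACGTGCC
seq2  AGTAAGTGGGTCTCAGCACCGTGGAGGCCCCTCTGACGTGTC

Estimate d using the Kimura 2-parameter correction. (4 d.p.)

Of 42 sites, 7 differences are transitions and 4 are transversions, so P = 7/42 ≈ 0.166667 and Q = 4/42 ≈ 0.095238.
Under the Kimura two-parameter model, d = −½ ln(1 − 2P − Q) − ¼ ln(1 − 2Q).
1 − 2P − Q = 0.571428, giving −½ ln(0.571428) = 0.279808.
1 − 2Q = 0.809524, giving −¼ ln(0.809524) = 0.052827.
d = 0.279808 + 0.052827 = 0.332635.

0.3326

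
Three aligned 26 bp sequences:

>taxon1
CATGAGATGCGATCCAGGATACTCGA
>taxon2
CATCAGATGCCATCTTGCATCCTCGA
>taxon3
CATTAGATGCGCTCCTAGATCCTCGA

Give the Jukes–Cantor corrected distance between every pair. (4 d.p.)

d(taxon1,taxon2) = 0.2758, d(taxon1,taxon3) = 0.2222, d(taxon2,taxon3) = 0.2758

taxon1–taxon2: 6/26 sites differ → p ≈ 0.230769, d = −0.75 ln(1 − 0.307692) = 0.275793 ≈ 0.2758.
taxon1–taxon3: 5/26 sites differ → p ≈ 0.192308, d = −0.75 ln(1 − 0.256411) = 0.222200 ≈ 0.2222.
taxon2–taxon3: 6/26 sites differ → p ≈ 0.230769, d = −0.75 ln(1 − 0.307692) = 0.275793 ≈ 0.2758.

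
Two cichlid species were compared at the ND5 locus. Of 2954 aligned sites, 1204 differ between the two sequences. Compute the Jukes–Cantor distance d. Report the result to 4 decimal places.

0.5880

p = 1204/2954 ≈ 0.407583.
d = −(3/4) ln(1 − 4p/3) = −0.75 ln(1 − 0.543444) = −0.75 ln(0.456556)
  = −0.75 × (-0.784044) = 0.588033 substitutions/site.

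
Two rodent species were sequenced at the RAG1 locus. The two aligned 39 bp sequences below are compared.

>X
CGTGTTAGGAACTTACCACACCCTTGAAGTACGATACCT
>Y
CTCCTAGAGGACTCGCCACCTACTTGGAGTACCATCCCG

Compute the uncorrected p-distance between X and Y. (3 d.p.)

0.410

The sequences differ at 16 of 39 positions.
p = 16/39 = 0.410256… ≈ 0.410 (to 3 d.p.).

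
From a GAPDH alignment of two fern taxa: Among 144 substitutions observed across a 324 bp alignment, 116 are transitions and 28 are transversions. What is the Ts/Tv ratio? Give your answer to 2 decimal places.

4.14

R = 116/28 = 4.142857… ≈ 4.14 (to 2 d.p.).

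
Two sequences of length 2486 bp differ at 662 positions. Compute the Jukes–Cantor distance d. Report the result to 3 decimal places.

p = 662/2486 ≈ 0.266291.
d = −(3/4) ln(1 − 4p/3) = −0.75 ln(1 − 0.355055) = −0.75 ln(0.644945)
  = −0.75 × (-0.438590) = 0.328943 substitutions/site.

0.329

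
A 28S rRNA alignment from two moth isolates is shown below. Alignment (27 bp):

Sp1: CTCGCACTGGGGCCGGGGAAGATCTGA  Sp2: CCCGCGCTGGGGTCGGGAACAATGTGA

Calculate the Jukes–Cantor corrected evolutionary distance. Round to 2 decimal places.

The sequences differ at 7 of 27 sites (2, 6, 13, 18, 20, 21, 24), so p = 7/27 ≈ 0.259259.
d = −(3/4) ln(1 − 4p/3) = −0.75 ln(1 − 0.345679) = −0.75 ln(0.654321)
  = −0.75 × (-0.424157) = 0.318118 substitutions/site.

0.32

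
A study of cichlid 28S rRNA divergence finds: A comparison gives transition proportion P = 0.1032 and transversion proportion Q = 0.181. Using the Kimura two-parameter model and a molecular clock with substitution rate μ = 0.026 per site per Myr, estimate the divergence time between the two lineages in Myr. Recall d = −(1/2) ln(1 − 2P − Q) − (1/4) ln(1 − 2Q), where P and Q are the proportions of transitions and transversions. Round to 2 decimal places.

6.87

Under the Kimura two-parameter model, d = −½ ln(1 − 2P − Q) − ¼ ln(1 − 2Q).
1 − 2P − Q = 0.6126, giving −½ ln(0.6126) = 0.245022.
1 − 2Q = 0.638, giving −¼ ln(0.638) = 0.112354.
d = 0.245022 + 0.112354 = 0.357376.
Under a molecular clock d = 2μt, so t = d/(2μ) = 0.357376 / (2 × 0.026) = 6.87 Myr.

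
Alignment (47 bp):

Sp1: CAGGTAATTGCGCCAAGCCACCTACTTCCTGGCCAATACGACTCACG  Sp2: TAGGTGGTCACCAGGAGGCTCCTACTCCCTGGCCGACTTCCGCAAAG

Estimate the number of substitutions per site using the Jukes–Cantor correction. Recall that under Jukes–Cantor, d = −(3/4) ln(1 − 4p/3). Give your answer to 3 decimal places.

0.734

The sequences differ at 22 of 47 sites, so p = 22/47 ≈ 0.468085.
d = −(3/4) ln(1 − 4p/3) = −0.75 ln(1 − 0.624113) = −0.75 ln(0.375887)
  = −0.75 × (-0.978467) = 0.733850 substitutions/site.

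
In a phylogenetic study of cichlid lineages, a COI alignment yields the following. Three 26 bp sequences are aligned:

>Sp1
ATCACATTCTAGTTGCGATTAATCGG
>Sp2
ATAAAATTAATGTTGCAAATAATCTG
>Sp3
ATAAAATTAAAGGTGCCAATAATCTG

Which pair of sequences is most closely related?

Sp1–Sp2: 8/26 differ, p = 0.308, d = 0.396.
Sp1–Sp3: 8/26 differ, p = 0.308, d = 0.396.
Sp2–Sp3: 3/26 differ, p = 0.115, d = 0.125.
The smallest distance is between Sp2 and Sp3.

Sp2 and Sp3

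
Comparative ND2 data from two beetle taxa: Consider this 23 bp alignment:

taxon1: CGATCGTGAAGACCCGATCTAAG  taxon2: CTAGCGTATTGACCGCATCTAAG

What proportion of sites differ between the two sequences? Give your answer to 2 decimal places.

0.30

The sequences differ at 7 of 23 positions (sites 2, 4, 8, 9, 10, 15, 16).
p = 7/23 = 0.304347… ≈ 0.30 (to 2 d.p.).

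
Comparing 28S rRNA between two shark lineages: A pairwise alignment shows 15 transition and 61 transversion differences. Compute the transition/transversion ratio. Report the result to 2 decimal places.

R = 15/61 = 0.245901… ≈ 0.25 (to 2 d.p.).

0.25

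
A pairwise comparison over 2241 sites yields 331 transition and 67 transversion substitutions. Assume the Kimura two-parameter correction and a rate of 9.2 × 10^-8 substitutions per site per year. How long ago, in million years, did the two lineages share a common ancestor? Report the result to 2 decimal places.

P = 331/2241 ≈ 0.147702 and Q = 67/2241 ≈ 0.029897.
Under the Kimura two-parameter model, d = −½ ln(1 − 2P − Q) − ¼ ln(1 − 2Q).
1 − 2P − Q = 0.674699, giving −½ ln(0.674699) = 0.196744.
1 − 2Q = 0.940206, giving −¼ ln(0.940206) = 0.015414.
d = 0.196744 + 0.015414 = 0.212158.
Under a molecular clock d = 2μt, so t = d/(2μ) = 0.212158 / (2 × 9.2 × 10^-8) = 1.15 million years.

1.15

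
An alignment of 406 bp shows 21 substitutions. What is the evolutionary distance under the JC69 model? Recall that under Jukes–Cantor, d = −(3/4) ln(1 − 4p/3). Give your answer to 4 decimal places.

0.0536

p = 21/406 ≈ 0.051724.
d = −(3/4) ln(1 − 4p/3) = −0.75 ln(1 − 0.068965) = −0.75 ln(0.931035)
  = −0.75 × (-0.071458) = 0.053594 substitutions/site.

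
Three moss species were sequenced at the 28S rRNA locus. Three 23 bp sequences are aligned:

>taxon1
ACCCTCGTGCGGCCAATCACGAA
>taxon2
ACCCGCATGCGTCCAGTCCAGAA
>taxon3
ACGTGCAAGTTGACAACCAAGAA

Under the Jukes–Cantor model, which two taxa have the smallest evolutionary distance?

taxon1–taxon2: 6/23 differ, p = 0.261, d = 0.321.
taxon1–taxon3: 10/23 differ, p = 0.435, d = 0.650.
taxon2–taxon3: 10/23 differ, p = 0.435, d = 0.650.
The smallest distance is between taxon1 and taxon2.

taxon1 and taxon2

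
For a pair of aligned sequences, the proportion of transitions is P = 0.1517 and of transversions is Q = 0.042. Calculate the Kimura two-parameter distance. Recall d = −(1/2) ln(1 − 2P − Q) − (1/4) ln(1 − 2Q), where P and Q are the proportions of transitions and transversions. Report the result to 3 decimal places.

0.234

Under the Kimura two-parameter model, d = −½ ln(1 − 2P − Q) − ¼ ln(1 − 2Q).
1 − 2P − Q = 0.6546, giving −½ ln(0.6546) = 0.211865.
1 − 2Q = 0.916, giving −¼ ln(0.916) = 0.021935.
d = 0.211865 + 0.021935 = 0.233800.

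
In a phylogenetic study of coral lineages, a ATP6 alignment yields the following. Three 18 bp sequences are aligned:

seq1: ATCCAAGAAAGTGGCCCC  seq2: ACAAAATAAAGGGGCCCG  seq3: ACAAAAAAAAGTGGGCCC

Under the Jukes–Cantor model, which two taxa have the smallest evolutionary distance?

seq2 and seq3

seq1–seq2: 6/18 differ, p = 0.333, d = 0.441.
seq1–seq3: 5/18 differ, p = 0.278, d = 0.347.
seq2–seq3: 4/18 differ, p = 0.222, d = 0.264.
The smallest distance is between seq2 and seq3.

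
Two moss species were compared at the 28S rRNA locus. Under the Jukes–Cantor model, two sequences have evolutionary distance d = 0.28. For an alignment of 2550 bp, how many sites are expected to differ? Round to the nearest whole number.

Invert JC69: p = (3/4)(1 − e^(−4d/3)) = 0.75 × (1 − e^(-0.373333)) = 0.75 × (1 − 0.688436) = 0.233673.
Expected differing sites = pL ≈ 0.233673 × 2550 = 595.86615 ≈ 596.

596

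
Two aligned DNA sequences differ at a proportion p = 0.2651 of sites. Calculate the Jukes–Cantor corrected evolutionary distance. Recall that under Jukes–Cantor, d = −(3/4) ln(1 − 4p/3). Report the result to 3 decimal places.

0.327

d = −(3/4) ln(1 − 4p/3) = −0.75 ln(1 − 0.353467) = −0.75 ln(0.646533)
  = −0.75 × (-0.436131) = 0.327098 substitutions/site.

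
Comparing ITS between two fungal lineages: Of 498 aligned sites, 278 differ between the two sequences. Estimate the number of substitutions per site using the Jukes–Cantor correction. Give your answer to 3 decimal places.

1.023

p = 278/498 ≈ 0.558233.
d = −(3/4) ln(1 − 4p/3) = −0.75 ln(1 − 0.744311) = −0.75 ln(0.255689)
  = −0.75 × (-1.363793) = 1.022845 substitutions/site.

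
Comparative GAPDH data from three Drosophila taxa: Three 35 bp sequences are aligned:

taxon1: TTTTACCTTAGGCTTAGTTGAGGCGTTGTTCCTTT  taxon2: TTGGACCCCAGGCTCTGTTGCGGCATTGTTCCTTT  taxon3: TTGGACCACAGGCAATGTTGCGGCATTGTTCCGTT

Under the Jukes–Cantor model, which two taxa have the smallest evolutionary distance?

taxon1–taxon2: 8/35 differ, p = 0.229, d = 0.273.
taxon1–taxon3: 10/35 differ, p = 0.286, d = 0.360.
taxon2–taxon3: 4/35 differ, p = 0.114, d = 0.124.
The smallest distance is between taxon2 and taxon3.

taxon2 and taxon3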